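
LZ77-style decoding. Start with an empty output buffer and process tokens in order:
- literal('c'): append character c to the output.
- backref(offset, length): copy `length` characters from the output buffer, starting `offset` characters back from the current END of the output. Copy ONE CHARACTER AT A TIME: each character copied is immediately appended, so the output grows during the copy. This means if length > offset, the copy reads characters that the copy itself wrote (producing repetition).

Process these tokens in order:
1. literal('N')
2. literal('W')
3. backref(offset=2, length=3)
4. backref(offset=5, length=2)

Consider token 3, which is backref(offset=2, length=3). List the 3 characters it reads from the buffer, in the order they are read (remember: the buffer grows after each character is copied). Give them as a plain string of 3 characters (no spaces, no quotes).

Answer: NWN

Derivation:
Token 1: literal('N'). Output: "N"
Token 2: literal('W'). Output: "NW"
Token 3: backref(off=2, len=3). Buffer before: "NW" (len 2)
  byte 1: read out[0]='N', append. Buffer now: "NWN"
  byte 2: read out[1]='W', append. Buffer now: "NWNW"
  byte 3: read out[2]='N', append. Buffer now: "NWNWN"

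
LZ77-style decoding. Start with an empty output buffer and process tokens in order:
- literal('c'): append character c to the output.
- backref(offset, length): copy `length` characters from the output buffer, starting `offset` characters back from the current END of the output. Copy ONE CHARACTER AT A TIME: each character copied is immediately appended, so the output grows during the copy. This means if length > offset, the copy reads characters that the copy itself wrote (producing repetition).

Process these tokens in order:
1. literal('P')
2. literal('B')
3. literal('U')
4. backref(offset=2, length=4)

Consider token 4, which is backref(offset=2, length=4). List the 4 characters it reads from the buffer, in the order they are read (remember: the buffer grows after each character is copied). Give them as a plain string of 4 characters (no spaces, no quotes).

Token 1: literal('P'). Output: "P"
Token 2: literal('B'). Output: "PB"
Token 3: literal('U'). Output: "PBU"
Token 4: backref(off=2, len=4). Buffer before: "PBU" (len 3)
  byte 1: read out[1]='B', append. Buffer now: "PBUB"
  byte 2: read out[2]='U', append. Buffer now: "PBUBU"
  byte 3: read out[3]='B', append. Buffer now: "PBUBUB"
  byte 4: read out[4]='U', append. Buffer now: "PBUBUBU"

Answer: BUBU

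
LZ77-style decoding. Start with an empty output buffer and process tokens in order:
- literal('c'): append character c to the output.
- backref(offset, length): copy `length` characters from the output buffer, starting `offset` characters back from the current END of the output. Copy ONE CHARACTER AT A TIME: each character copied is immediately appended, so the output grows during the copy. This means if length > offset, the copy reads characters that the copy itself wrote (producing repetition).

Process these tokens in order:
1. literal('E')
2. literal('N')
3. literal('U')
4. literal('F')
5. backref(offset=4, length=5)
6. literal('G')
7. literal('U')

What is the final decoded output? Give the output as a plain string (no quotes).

Token 1: literal('E'). Output: "E"
Token 2: literal('N'). Output: "EN"
Token 3: literal('U'). Output: "ENU"
Token 4: literal('F'). Output: "ENUF"
Token 5: backref(off=4, len=5) (overlapping!). Copied 'ENUFE' from pos 0. Output: "ENUFENUFE"
Token 6: literal('G'). Output: "ENUFENUFEG"
Token 7: literal('U'). Output: "ENUFENUFEGU"

Answer: ENUFENUFEGU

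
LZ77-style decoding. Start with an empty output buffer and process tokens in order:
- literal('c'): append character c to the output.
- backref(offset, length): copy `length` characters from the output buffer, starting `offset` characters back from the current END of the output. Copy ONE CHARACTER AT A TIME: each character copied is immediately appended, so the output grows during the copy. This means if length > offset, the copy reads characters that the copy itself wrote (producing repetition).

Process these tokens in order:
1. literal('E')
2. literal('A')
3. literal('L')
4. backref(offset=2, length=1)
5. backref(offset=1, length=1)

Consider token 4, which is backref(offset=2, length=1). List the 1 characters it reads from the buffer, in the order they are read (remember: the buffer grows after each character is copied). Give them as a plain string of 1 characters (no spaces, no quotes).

Answer: A

Derivation:
Token 1: literal('E'). Output: "E"
Token 2: literal('A'). Output: "EA"
Token 3: literal('L'). Output: "EAL"
Token 4: backref(off=2, len=1). Buffer before: "EAL" (len 3)
  byte 1: read out[1]='A', append. Buffer now: "EALA"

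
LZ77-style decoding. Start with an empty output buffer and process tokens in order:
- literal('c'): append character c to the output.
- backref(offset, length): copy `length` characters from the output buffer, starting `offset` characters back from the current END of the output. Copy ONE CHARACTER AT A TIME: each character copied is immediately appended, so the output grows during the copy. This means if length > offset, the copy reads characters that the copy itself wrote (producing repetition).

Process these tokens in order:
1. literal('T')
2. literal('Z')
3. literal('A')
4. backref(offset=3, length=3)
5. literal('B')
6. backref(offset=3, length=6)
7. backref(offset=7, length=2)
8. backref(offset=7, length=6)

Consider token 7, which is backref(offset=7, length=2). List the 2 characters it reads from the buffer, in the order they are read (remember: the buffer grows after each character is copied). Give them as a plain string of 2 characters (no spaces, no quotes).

Answer: BZ

Derivation:
Token 1: literal('T'). Output: "T"
Token 2: literal('Z'). Output: "TZ"
Token 3: literal('A'). Output: "TZA"
Token 4: backref(off=3, len=3). Copied 'TZA' from pos 0. Output: "TZATZA"
Token 5: literal('B'). Output: "TZATZAB"
Token 6: backref(off=3, len=6) (overlapping!). Copied 'ZABZAB' from pos 4. Output: "TZATZABZABZAB"
Token 7: backref(off=7, len=2). Buffer before: "TZATZABZABZAB" (len 13)
  byte 1: read out[6]='B', append. Buffer now: "TZATZABZABZABB"
  byte 2: read out[7]='Z', append. Buffer now: "TZATZABZABZABBZ"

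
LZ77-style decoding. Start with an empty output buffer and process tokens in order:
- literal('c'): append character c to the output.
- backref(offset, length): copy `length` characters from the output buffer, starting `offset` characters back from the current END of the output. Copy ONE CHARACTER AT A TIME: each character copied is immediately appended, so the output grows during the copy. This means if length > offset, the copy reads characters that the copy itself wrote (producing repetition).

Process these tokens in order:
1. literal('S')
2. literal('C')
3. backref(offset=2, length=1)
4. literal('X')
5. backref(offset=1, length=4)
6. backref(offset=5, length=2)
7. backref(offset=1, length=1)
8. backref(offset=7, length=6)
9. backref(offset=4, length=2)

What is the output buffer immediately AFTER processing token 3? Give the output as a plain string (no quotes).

Token 1: literal('S'). Output: "S"
Token 2: literal('C'). Output: "SC"
Token 3: backref(off=2, len=1). Copied 'S' from pos 0. Output: "SCS"

Answer: SCS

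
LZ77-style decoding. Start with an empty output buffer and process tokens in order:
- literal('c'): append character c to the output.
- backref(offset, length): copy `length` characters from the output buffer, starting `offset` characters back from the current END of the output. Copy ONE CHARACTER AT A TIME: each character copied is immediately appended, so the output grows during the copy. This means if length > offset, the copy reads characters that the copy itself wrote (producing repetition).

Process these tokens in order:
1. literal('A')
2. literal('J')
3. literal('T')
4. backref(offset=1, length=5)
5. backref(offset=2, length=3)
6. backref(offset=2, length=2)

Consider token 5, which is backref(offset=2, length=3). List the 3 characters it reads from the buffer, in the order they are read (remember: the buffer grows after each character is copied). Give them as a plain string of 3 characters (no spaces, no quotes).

Answer: TTT

Derivation:
Token 1: literal('A'). Output: "A"
Token 2: literal('J'). Output: "AJ"
Token 3: literal('T'). Output: "AJT"
Token 4: backref(off=1, len=5) (overlapping!). Copied 'TTTTT' from pos 2. Output: "AJTTTTTT"
Token 5: backref(off=2, len=3). Buffer before: "AJTTTTTT" (len 8)
  byte 1: read out[6]='T', append. Buffer now: "AJTTTTTTT"
  byte 2: read out[7]='T', append. Buffer now: "AJTTTTTTTT"
  byte 3: read out[8]='T', append. Buffer now: "AJTTTTTTTTT"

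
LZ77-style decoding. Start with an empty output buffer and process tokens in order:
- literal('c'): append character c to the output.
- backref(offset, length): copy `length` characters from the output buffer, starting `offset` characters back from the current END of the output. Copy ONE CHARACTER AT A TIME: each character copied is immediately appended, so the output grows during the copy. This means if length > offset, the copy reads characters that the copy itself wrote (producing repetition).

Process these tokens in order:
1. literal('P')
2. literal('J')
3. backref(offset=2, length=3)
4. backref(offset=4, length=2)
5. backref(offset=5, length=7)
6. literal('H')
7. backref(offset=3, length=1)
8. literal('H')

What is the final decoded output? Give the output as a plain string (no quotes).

Token 1: literal('P'). Output: "P"
Token 2: literal('J'). Output: "PJ"
Token 3: backref(off=2, len=3) (overlapping!). Copied 'PJP' from pos 0. Output: "PJPJP"
Token 4: backref(off=4, len=2). Copied 'JP' from pos 1. Output: "PJPJPJP"
Token 5: backref(off=5, len=7) (overlapping!). Copied 'PJPJPPJ' from pos 2. Output: "PJPJPJPPJPJPPJ"
Token 6: literal('H'). Output: "PJPJPJPPJPJPPJH"
Token 7: backref(off=3, len=1). Copied 'P' from pos 12. Output: "PJPJPJPPJPJPPJHP"
Token 8: literal('H'). Output: "PJPJPJPPJPJPPJHPH"

Answer: PJPJPJPPJPJPPJHPH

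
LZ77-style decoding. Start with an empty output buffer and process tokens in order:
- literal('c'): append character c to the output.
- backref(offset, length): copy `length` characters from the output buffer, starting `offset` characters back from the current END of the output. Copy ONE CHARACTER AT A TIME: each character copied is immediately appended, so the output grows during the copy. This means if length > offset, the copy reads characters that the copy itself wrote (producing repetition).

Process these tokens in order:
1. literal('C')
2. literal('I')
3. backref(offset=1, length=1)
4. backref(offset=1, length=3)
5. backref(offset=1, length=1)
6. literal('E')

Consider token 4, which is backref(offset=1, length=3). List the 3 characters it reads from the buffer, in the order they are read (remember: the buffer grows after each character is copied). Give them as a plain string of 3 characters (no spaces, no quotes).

Token 1: literal('C'). Output: "C"
Token 2: literal('I'). Output: "CI"
Token 3: backref(off=1, len=1). Copied 'I' from pos 1. Output: "CII"
Token 4: backref(off=1, len=3). Buffer before: "CII" (len 3)
  byte 1: read out[2]='I', append. Buffer now: "CIII"
  byte 2: read out[3]='I', append. Buffer now: "CIIII"
  byte 3: read out[4]='I', append. Buffer now: "CIIIII"

Answer: III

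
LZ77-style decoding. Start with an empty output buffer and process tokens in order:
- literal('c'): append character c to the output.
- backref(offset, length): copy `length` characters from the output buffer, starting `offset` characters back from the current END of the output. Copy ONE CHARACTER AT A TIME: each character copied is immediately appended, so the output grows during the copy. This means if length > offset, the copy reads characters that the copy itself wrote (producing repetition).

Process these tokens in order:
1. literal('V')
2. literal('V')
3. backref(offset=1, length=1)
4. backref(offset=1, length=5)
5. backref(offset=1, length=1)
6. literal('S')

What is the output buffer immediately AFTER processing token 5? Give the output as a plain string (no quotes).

Token 1: literal('V'). Output: "V"
Token 2: literal('V'). Output: "VV"
Token 3: backref(off=1, len=1). Copied 'V' from pos 1. Output: "VVV"
Token 4: backref(off=1, len=5) (overlapping!). Copied 'VVVVV' from pos 2. Output: "VVVVVVVV"
Token 5: backref(off=1, len=1). Copied 'V' from pos 7. Output: "VVVVVVVVV"

Answer: VVVVVVVVV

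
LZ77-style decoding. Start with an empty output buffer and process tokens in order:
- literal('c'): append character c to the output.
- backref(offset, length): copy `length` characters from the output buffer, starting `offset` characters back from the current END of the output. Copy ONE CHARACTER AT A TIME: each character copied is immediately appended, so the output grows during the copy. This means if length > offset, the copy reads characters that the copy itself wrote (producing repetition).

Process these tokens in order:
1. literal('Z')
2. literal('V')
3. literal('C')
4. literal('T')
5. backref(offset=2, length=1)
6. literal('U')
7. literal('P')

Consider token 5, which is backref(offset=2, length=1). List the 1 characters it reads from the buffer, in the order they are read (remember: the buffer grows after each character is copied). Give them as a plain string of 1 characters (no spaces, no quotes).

Answer: C

Derivation:
Token 1: literal('Z'). Output: "Z"
Token 2: literal('V'). Output: "ZV"
Token 3: literal('C'). Output: "ZVC"
Token 4: literal('T'). Output: "ZVCT"
Token 5: backref(off=2, len=1). Buffer before: "ZVCT" (len 4)
  byte 1: read out[2]='C', append. Buffer now: "ZVCTC"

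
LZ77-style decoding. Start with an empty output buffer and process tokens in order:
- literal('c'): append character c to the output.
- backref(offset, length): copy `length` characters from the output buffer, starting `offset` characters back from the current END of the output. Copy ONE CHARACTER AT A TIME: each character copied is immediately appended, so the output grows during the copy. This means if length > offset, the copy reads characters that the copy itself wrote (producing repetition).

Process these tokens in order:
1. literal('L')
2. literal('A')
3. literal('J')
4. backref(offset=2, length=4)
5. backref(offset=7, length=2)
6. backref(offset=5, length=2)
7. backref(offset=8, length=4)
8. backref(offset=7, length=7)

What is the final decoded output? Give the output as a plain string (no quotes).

Token 1: literal('L'). Output: "L"
Token 2: literal('A'). Output: "LA"
Token 3: literal('J'). Output: "LAJ"
Token 4: backref(off=2, len=4) (overlapping!). Copied 'AJAJ' from pos 1. Output: "LAJAJAJ"
Token 5: backref(off=7, len=2). Copied 'LA' from pos 0. Output: "LAJAJAJLA"
Token 6: backref(off=5, len=2). Copied 'JA' from pos 4. Output: "LAJAJAJLAJA"
Token 7: backref(off=8, len=4). Copied 'AJAJ' from pos 3. Output: "LAJAJAJLAJAAJAJ"
Token 8: backref(off=7, len=7). Copied 'AJAAJAJ' from pos 8. Output: "LAJAJAJLAJAAJAJAJAAJAJ"

Answer: LAJAJAJLAJAAJAJAJAAJAJ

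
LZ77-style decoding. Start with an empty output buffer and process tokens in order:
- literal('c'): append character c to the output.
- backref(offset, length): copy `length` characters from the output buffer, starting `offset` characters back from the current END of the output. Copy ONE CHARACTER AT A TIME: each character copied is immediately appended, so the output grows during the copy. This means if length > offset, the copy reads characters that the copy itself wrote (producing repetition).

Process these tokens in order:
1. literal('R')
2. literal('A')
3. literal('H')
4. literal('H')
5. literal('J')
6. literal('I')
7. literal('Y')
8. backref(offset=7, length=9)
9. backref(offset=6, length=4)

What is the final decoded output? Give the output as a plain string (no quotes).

Token 1: literal('R'). Output: "R"
Token 2: literal('A'). Output: "RA"
Token 3: literal('H'). Output: "RAH"
Token 4: literal('H'). Output: "RAHH"
Token 5: literal('J'). Output: "RAHHJ"
Token 6: literal('I'). Output: "RAHHJI"
Token 7: literal('Y'). Output: "RAHHJIY"
Token 8: backref(off=7, len=9) (overlapping!). Copied 'RAHHJIYRA' from pos 0. Output: "RAHHJIYRAHHJIYRA"
Token 9: backref(off=6, len=4). Copied 'HJIY' from pos 10. Output: "RAHHJIYRAHHJIYRAHJIY"

Answer: RAHHJIYRAHHJIYRAHJIY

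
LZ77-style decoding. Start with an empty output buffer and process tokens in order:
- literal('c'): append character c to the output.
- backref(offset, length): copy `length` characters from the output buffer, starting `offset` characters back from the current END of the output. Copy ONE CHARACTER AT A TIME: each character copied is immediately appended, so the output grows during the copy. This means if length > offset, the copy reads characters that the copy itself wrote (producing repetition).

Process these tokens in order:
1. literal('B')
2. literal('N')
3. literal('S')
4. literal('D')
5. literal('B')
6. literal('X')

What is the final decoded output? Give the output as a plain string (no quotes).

Token 1: literal('B'). Output: "B"
Token 2: literal('N'). Output: "BN"
Token 3: literal('S'). Output: "BNS"
Token 4: literal('D'). Output: "BNSD"
Token 5: literal('B'). Output: "BNSDB"
Token 6: literal('X'). Output: "BNSDBX"

Answer: BNSDBX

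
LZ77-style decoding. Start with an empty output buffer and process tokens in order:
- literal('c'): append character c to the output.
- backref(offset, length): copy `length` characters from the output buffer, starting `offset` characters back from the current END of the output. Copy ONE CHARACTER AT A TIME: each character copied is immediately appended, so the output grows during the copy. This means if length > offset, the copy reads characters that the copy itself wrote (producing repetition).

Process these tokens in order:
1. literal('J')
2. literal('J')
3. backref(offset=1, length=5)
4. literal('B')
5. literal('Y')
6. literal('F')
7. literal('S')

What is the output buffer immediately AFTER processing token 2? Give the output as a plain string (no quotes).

Token 1: literal('J'). Output: "J"
Token 2: literal('J'). Output: "JJ"

Answer: JJ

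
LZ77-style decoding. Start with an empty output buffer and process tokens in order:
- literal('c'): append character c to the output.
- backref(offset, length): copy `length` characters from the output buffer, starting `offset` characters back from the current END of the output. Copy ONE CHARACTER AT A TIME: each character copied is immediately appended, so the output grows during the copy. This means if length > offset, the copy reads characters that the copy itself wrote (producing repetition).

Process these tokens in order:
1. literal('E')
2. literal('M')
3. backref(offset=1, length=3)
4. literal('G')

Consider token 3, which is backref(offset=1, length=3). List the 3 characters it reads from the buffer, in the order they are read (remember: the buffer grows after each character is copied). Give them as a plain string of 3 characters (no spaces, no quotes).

Token 1: literal('E'). Output: "E"
Token 2: literal('M'). Output: "EM"
Token 3: backref(off=1, len=3). Buffer before: "EM" (len 2)
  byte 1: read out[1]='M', append. Buffer now: "EMM"
  byte 2: read out[2]='M', append. Buffer now: "EMMM"
  byte 3: read out[3]='M', append. Buffer now: "EMMMM"

Answer: MMM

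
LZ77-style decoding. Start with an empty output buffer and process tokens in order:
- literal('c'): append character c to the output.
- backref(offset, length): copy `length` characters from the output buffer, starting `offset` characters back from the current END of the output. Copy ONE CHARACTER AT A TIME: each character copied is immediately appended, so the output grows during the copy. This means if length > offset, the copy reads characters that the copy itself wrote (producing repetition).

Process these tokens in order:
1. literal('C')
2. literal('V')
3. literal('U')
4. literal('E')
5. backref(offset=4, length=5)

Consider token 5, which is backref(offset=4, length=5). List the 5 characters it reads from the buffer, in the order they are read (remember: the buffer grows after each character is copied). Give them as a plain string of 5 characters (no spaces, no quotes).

Token 1: literal('C'). Output: "C"
Token 2: literal('V'). Output: "CV"
Token 3: literal('U'). Output: "CVU"
Token 4: literal('E'). Output: "CVUE"
Token 5: backref(off=4, len=5). Buffer before: "CVUE" (len 4)
  byte 1: read out[0]='C', append. Buffer now: "CVUEC"
  byte 2: read out[1]='V', append. Buffer now: "CVUECV"
  byte 3: read out[2]='U', append. Buffer now: "CVUECVU"
  byte 4: read out[3]='E', append. Buffer now: "CVUECVUE"
  byte 5: read out[4]='C', append. Buffer now: "CVUECVUEC"

Answer: CVUEC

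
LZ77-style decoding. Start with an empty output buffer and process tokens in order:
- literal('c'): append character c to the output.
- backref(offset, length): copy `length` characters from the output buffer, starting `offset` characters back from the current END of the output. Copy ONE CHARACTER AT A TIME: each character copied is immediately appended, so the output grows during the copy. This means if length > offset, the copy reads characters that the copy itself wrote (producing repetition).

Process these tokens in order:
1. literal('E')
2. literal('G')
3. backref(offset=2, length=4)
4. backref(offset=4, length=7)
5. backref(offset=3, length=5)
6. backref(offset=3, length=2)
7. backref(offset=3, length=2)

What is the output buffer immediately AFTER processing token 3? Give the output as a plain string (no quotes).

Answer: EGEGEG

Derivation:
Token 1: literal('E'). Output: "E"
Token 2: literal('G'). Output: "EG"
Token 3: backref(off=2, len=4) (overlapping!). Copied 'EGEG' from pos 0. Output: "EGEGEG"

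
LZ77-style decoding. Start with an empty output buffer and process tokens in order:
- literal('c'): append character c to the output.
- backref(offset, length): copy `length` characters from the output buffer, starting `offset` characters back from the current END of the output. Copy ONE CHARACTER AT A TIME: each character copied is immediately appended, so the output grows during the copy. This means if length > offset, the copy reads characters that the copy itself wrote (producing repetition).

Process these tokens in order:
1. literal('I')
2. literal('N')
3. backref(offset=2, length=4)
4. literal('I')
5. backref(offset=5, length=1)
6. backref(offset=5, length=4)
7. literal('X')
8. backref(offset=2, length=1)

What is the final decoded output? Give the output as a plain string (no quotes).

Token 1: literal('I'). Output: "I"
Token 2: literal('N'). Output: "IN"
Token 3: backref(off=2, len=4) (overlapping!). Copied 'ININ' from pos 0. Output: "INININ"
Token 4: literal('I'). Output: "INININI"
Token 5: backref(off=5, len=1). Copied 'I' from pos 2. Output: "INININII"
Token 6: backref(off=5, len=4). Copied 'NINI' from pos 3. Output: "INININIININI"
Token 7: literal('X'). Output: "INININIININIX"
Token 8: backref(off=2, len=1). Copied 'I' from pos 11. Output: "INININIININIXI"

Answer: INININIININIXI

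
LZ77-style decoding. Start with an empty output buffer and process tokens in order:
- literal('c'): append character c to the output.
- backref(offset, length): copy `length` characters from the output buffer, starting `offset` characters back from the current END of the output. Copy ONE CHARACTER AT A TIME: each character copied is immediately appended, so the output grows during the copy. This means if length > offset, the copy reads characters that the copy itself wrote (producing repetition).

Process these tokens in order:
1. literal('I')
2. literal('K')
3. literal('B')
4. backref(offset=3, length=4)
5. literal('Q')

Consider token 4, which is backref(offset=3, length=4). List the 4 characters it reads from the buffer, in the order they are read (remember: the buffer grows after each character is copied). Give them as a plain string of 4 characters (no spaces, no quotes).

Answer: IKBI

Derivation:
Token 1: literal('I'). Output: "I"
Token 2: literal('K'). Output: "IK"
Token 3: literal('B'). Output: "IKB"
Token 4: backref(off=3, len=4). Buffer before: "IKB" (len 3)
  byte 1: read out[0]='I', append. Buffer now: "IKBI"
  byte 2: read out[1]='K', append. Buffer now: "IKBIK"
  byte 3: read out[2]='B', append. Buffer now: "IKBIKB"
  byte 4: read out[3]='I', append. Buffer now: "IKBIKBI"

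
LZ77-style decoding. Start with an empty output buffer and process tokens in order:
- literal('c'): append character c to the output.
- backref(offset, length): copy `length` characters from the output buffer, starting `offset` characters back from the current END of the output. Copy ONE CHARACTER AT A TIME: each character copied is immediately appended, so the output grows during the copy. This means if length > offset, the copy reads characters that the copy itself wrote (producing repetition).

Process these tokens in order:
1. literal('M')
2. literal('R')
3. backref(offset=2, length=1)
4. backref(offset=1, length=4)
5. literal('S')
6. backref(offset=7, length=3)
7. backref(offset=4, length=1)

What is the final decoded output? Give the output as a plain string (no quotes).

Token 1: literal('M'). Output: "M"
Token 2: literal('R'). Output: "MR"
Token 3: backref(off=2, len=1). Copied 'M' from pos 0. Output: "MRM"
Token 4: backref(off=1, len=4) (overlapping!). Copied 'MMMM' from pos 2. Output: "MRMMMMM"
Token 5: literal('S'). Output: "MRMMMMMS"
Token 6: backref(off=7, len=3). Copied 'RMM' from pos 1. Output: "MRMMMMMSRMM"
Token 7: backref(off=4, len=1). Copied 'S' from pos 7. Output: "MRMMMMMSRMMS"

Answer: MRMMMMMSRMMS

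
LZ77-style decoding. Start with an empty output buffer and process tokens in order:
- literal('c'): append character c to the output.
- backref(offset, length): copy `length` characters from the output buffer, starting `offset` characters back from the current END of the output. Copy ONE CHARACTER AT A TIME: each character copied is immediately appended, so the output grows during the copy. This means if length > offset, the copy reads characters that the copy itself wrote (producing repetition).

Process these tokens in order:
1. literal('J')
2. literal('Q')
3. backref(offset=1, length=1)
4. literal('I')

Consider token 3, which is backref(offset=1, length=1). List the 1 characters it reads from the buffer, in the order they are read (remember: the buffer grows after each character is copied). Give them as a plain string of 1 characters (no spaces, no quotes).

Token 1: literal('J'). Output: "J"
Token 2: literal('Q'). Output: "JQ"
Token 3: backref(off=1, len=1). Buffer before: "JQ" (len 2)
  byte 1: read out[1]='Q', append. Buffer now: "JQQ"

Answer: Q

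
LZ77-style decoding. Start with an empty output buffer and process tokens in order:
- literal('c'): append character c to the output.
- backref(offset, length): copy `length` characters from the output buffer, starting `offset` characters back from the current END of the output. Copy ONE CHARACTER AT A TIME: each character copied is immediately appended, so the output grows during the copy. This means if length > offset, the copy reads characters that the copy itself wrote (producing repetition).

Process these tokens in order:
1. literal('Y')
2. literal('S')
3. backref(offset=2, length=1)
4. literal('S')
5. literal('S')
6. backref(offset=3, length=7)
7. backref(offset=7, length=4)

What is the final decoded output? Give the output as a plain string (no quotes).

Token 1: literal('Y'). Output: "Y"
Token 2: literal('S'). Output: "YS"
Token 3: backref(off=2, len=1). Copied 'Y' from pos 0. Output: "YSY"
Token 4: literal('S'). Output: "YSYS"
Token 5: literal('S'). Output: "YSYSS"
Token 6: backref(off=3, len=7) (overlapping!). Copied 'YSSYSSY' from pos 2. Output: "YSYSSYSSYSSY"
Token 7: backref(off=7, len=4). Copied 'YSSY' from pos 5. Output: "YSYSSYSSYSSYYSSY"

Answer: YSYSSYSSYSSYYSSY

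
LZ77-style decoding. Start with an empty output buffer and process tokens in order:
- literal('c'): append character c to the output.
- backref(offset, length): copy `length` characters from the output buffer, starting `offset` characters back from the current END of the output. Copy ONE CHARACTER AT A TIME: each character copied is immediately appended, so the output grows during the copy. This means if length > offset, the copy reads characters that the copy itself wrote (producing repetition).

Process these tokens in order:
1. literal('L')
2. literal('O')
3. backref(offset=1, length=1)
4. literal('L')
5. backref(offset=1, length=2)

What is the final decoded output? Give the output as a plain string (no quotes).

Token 1: literal('L'). Output: "L"
Token 2: literal('O'). Output: "LO"
Token 3: backref(off=1, len=1). Copied 'O' from pos 1. Output: "LOO"
Token 4: literal('L'). Output: "LOOL"
Token 5: backref(off=1, len=2) (overlapping!). Copied 'LL' from pos 3. Output: "LOOLLL"

Answer: LOOLLL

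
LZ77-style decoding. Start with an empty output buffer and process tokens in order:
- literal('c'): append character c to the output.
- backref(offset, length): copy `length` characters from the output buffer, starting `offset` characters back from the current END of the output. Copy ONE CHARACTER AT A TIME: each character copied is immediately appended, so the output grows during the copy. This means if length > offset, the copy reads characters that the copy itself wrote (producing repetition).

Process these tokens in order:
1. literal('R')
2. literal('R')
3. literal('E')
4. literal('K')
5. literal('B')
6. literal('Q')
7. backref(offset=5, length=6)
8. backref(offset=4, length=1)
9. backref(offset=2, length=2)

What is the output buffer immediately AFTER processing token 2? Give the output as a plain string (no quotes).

Answer: RR

Derivation:
Token 1: literal('R'). Output: "R"
Token 2: literal('R'). Output: "RR"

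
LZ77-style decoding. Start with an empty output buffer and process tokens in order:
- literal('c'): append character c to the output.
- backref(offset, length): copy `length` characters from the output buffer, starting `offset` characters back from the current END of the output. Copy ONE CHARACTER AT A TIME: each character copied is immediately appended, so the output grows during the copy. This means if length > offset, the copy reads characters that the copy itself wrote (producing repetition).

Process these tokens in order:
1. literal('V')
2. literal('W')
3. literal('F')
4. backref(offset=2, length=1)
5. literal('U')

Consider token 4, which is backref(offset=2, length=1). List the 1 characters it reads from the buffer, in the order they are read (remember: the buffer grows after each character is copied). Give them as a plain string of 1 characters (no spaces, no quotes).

Answer: W

Derivation:
Token 1: literal('V'). Output: "V"
Token 2: literal('W'). Output: "VW"
Token 3: literal('F'). Output: "VWF"
Token 4: backref(off=2, len=1). Buffer before: "VWF" (len 3)
  byte 1: read out[1]='W', append. Buffer now: "VWFW"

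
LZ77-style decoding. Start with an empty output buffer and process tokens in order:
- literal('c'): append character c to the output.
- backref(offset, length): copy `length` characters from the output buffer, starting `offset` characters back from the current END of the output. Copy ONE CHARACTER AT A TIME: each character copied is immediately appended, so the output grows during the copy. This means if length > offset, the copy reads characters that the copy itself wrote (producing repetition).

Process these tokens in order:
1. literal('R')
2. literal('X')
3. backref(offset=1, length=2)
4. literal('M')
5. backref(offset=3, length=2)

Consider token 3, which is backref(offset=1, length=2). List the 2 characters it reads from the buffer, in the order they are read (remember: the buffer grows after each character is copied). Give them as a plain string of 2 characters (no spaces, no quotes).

Token 1: literal('R'). Output: "R"
Token 2: literal('X'). Output: "RX"
Token 3: backref(off=1, len=2). Buffer before: "RX" (len 2)
  byte 1: read out[1]='X', append. Buffer now: "RXX"
  byte 2: read out[2]='X', append. Buffer now: "RXXX"

Answer: XX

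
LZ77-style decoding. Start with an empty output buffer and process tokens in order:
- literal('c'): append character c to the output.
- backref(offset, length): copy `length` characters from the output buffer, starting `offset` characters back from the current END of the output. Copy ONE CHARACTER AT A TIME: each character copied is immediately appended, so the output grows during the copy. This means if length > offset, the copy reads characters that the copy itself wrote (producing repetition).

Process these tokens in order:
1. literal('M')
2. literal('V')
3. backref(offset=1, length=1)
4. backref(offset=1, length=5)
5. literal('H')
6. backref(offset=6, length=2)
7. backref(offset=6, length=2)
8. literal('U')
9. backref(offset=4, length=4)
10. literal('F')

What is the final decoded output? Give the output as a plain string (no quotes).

Answer: MVVVVVVVHVVVVUVVVUF

Derivation:
Token 1: literal('M'). Output: "M"
Token 2: literal('V'). Output: "MV"
Token 3: backref(off=1, len=1). Copied 'V' from pos 1. Output: "MVV"
Token 4: backref(off=1, len=5) (overlapping!). Copied 'VVVVV' from pos 2. Output: "MVVVVVVV"
Token 5: literal('H'). Output: "MVVVVVVVH"
Token 6: backref(off=6, len=2). Copied 'VV' from pos 3. Output: "MVVVVVVVHVV"
Token 7: backref(off=6, len=2). Copied 'VV' from pos 5. Output: "MVVVVVVVHVVVV"
Token 8: literal('U'). Output: "MVVVVVVVHVVVVU"
Token 9: backref(off=4, len=4). Copied 'VVVU' from pos 10. Output: "MVVVVVVVHVVVVUVVVU"
Token 10: literal('F'). Output: "MVVVVVVVHVVVVUVVVUF"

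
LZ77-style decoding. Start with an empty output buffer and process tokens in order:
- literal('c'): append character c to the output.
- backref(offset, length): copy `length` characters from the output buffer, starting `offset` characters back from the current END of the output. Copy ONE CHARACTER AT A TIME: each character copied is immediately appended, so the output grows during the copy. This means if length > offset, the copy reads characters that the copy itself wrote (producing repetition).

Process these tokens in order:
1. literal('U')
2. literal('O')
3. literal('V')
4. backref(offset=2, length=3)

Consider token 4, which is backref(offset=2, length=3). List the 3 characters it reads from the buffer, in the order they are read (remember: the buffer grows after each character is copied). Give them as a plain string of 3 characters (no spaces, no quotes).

Token 1: literal('U'). Output: "U"
Token 2: literal('O'). Output: "UO"
Token 3: literal('V'). Output: "UOV"
Token 4: backref(off=2, len=3). Buffer before: "UOV" (len 3)
  byte 1: read out[1]='O', append. Buffer now: "UOVO"
  byte 2: read out[2]='V', append. Buffer now: "UOVOV"
  byte 3: read out[3]='O', append. Buffer now: "UOVOVO"

Answer: OVO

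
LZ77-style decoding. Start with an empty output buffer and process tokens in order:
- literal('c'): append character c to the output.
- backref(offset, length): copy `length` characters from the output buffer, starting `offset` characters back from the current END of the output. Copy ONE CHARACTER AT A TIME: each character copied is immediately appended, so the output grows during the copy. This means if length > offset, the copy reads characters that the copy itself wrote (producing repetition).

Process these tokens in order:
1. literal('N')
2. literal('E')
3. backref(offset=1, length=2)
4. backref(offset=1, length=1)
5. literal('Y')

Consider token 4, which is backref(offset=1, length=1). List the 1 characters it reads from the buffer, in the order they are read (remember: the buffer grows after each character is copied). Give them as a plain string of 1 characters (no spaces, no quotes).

Token 1: literal('N'). Output: "N"
Token 2: literal('E'). Output: "NE"
Token 3: backref(off=1, len=2) (overlapping!). Copied 'EE' from pos 1. Output: "NEEE"
Token 4: backref(off=1, len=1). Buffer before: "NEEE" (len 4)
  byte 1: read out[3]='E', append. Buffer now: "NEEEE"

Answer: E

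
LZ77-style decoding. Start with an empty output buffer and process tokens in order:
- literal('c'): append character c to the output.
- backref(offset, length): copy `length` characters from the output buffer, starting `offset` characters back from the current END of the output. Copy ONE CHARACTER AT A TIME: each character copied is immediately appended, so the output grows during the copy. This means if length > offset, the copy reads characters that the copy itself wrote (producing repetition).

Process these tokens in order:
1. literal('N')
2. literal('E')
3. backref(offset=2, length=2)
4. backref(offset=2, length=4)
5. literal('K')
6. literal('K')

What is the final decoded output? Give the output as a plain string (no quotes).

Token 1: literal('N'). Output: "N"
Token 2: literal('E'). Output: "NE"
Token 3: backref(off=2, len=2). Copied 'NE' from pos 0. Output: "NENE"
Token 4: backref(off=2, len=4) (overlapping!). Copied 'NENE' from pos 2. Output: "NENENENE"
Token 5: literal('K'). Output: "NENENENEK"
Token 6: literal('K'). Output: "NENENENEKK"

Answer: NENENENEKK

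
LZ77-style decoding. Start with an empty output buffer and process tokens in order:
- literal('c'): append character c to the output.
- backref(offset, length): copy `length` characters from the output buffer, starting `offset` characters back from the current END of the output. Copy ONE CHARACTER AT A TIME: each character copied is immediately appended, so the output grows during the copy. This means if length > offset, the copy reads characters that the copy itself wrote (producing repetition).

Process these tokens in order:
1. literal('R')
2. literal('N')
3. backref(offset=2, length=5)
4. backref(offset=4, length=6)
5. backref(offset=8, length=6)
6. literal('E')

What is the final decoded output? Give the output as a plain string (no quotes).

Token 1: literal('R'). Output: "R"
Token 2: literal('N'). Output: "RN"
Token 3: backref(off=2, len=5) (overlapping!). Copied 'RNRNR' from pos 0. Output: "RNRNRNR"
Token 4: backref(off=4, len=6) (overlapping!). Copied 'NRNRNR' from pos 3. Output: "RNRNRNRNRNRNR"
Token 5: backref(off=8, len=6). Copied 'NRNRNR' from pos 5. Output: "RNRNRNRNRNRNRNRNRNR"
Token 6: literal('E'). Output: "RNRNRNRNRNRNRNRNRNRE"

Answer: RNRNRNRNRNRNRNRNRNRE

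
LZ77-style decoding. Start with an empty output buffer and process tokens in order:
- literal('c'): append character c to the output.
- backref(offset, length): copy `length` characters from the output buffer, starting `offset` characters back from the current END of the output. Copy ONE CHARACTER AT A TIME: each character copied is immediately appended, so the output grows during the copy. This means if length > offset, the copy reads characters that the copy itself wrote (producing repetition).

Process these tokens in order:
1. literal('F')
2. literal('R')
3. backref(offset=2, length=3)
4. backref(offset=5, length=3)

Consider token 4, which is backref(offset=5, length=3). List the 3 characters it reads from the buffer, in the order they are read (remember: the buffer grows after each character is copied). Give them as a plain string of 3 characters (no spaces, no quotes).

Token 1: literal('F'). Output: "F"
Token 2: literal('R'). Output: "FR"
Token 3: backref(off=2, len=3) (overlapping!). Copied 'FRF' from pos 0. Output: "FRFRF"
Token 4: backref(off=5, len=3). Buffer before: "FRFRF" (len 5)
  byte 1: read out[0]='F', append. Buffer now: "FRFRFF"
  byte 2: read out[1]='R', append. Buffer now: "FRFRFFR"
  byte 3: read out[2]='F', append. Buffer now: "FRFRFFRF"

Answer: FRF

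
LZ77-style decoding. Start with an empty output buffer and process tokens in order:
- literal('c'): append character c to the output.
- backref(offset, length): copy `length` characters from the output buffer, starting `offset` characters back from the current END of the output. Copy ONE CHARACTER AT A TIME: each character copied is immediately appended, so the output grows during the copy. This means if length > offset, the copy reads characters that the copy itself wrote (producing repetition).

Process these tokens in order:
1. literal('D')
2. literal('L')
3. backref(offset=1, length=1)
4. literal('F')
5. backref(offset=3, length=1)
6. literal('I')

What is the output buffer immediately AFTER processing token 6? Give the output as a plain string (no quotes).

Answer: DLLFLI

Derivation:
Token 1: literal('D'). Output: "D"
Token 2: literal('L'). Output: "DL"
Token 3: backref(off=1, len=1). Copied 'L' from pos 1. Output: "DLL"
Token 4: literal('F'). Output: "DLLF"
Token 5: backref(off=3, len=1). Copied 'L' from pos 1. Output: "DLLFL"
Token 6: literal('I'). Output: "DLLFLI"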